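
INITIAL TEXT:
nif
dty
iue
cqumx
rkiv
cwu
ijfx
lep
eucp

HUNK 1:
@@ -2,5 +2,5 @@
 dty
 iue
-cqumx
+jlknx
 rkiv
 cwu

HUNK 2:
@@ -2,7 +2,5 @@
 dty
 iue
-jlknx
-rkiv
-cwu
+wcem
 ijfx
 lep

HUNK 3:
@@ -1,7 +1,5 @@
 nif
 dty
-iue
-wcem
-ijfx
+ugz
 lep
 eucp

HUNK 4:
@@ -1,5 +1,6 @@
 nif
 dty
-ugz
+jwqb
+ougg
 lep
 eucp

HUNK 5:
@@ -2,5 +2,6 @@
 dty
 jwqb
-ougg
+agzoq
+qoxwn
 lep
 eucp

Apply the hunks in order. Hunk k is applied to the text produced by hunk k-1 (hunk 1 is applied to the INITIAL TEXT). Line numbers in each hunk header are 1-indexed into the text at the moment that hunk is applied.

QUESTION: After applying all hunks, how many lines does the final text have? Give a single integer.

Answer: 7

Derivation:
Hunk 1: at line 2 remove [cqumx] add [jlknx] -> 9 lines: nif dty iue jlknx rkiv cwu ijfx lep eucp
Hunk 2: at line 2 remove [jlknx,rkiv,cwu] add [wcem] -> 7 lines: nif dty iue wcem ijfx lep eucp
Hunk 3: at line 1 remove [iue,wcem,ijfx] add [ugz] -> 5 lines: nif dty ugz lep eucp
Hunk 4: at line 1 remove [ugz] add [jwqb,ougg] -> 6 lines: nif dty jwqb ougg lep eucp
Hunk 5: at line 2 remove [ougg] add [agzoq,qoxwn] -> 7 lines: nif dty jwqb agzoq qoxwn lep eucp
Final line count: 7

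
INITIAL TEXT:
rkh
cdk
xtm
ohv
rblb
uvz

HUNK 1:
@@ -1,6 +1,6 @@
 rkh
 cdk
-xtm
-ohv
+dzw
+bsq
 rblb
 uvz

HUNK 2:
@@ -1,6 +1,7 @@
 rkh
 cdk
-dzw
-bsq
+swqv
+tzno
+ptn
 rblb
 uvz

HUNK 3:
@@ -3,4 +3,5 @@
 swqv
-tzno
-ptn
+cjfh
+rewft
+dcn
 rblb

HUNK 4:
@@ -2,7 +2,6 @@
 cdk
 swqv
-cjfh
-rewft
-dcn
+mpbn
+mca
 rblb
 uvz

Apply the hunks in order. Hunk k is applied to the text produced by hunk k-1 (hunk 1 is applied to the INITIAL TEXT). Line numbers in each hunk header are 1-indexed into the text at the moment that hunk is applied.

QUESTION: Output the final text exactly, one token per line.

Hunk 1: at line 1 remove [xtm,ohv] add [dzw,bsq] -> 6 lines: rkh cdk dzw bsq rblb uvz
Hunk 2: at line 1 remove [dzw,bsq] add [swqv,tzno,ptn] -> 7 lines: rkh cdk swqv tzno ptn rblb uvz
Hunk 3: at line 3 remove [tzno,ptn] add [cjfh,rewft,dcn] -> 8 lines: rkh cdk swqv cjfh rewft dcn rblb uvz
Hunk 4: at line 2 remove [cjfh,rewft,dcn] add [mpbn,mca] -> 7 lines: rkh cdk swqv mpbn mca rblb uvz

Answer: rkh
cdk
swqv
mpbn
mca
rblb
uvz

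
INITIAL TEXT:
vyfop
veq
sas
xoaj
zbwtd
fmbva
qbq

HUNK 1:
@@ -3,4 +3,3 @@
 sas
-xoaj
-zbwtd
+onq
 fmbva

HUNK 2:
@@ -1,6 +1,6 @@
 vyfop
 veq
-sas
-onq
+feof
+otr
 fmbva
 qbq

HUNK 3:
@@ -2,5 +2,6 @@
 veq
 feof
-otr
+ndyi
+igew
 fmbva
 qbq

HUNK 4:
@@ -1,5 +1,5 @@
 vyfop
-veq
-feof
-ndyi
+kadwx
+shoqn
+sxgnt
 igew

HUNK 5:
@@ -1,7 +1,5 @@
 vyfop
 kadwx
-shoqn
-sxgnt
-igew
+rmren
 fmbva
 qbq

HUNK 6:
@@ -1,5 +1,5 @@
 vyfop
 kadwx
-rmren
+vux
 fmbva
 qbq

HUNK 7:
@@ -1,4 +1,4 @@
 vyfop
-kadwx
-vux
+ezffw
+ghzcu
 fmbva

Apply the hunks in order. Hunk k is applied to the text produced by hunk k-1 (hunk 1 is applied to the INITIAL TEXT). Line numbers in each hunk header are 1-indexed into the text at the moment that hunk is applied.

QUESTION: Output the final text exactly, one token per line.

Hunk 1: at line 3 remove [xoaj,zbwtd] add [onq] -> 6 lines: vyfop veq sas onq fmbva qbq
Hunk 2: at line 1 remove [sas,onq] add [feof,otr] -> 6 lines: vyfop veq feof otr fmbva qbq
Hunk 3: at line 2 remove [otr] add [ndyi,igew] -> 7 lines: vyfop veq feof ndyi igew fmbva qbq
Hunk 4: at line 1 remove [veq,feof,ndyi] add [kadwx,shoqn,sxgnt] -> 7 lines: vyfop kadwx shoqn sxgnt igew fmbva qbq
Hunk 5: at line 1 remove [shoqn,sxgnt,igew] add [rmren] -> 5 lines: vyfop kadwx rmren fmbva qbq
Hunk 6: at line 1 remove [rmren] add [vux] -> 5 lines: vyfop kadwx vux fmbva qbq
Hunk 7: at line 1 remove [kadwx,vux] add [ezffw,ghzcu] -> 5 lines: vyfop ezffw ghzcu fmbva qbq

Answer: vyfop
ezffw
ghzcu
fmbva
qbq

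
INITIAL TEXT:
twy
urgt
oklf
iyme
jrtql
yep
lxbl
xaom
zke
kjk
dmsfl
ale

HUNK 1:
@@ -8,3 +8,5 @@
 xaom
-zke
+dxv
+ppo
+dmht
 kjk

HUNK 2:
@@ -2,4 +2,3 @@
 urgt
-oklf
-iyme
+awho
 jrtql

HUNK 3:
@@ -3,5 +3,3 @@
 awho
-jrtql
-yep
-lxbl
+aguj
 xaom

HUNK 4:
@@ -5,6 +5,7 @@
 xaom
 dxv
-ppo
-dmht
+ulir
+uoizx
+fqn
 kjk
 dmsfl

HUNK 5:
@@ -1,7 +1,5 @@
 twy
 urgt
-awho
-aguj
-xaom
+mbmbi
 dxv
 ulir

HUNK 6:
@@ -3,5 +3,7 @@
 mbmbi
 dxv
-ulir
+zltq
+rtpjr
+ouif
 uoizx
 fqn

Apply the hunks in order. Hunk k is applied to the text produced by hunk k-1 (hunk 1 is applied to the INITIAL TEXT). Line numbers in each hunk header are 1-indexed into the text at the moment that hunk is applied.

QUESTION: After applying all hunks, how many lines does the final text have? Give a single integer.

Hunk 1: at line 8 remove [zke] add [dxv,ppo,dmht] -> 14 lines: twy urgt oklf iyme jrtql yep lxbl xaom dxv ppo dmht kjk dmsfl ale
Hunk 2: at line 2 remove [oklf,iyme] add [awho] -> 13 lines: twy urgt awho jrtql yep lxbl xaom dxv ppo dmht kjk dmsfl ale
Hunk 3: at line 3 remove [jrtql,yep,lxbl] add [aguj] -> 11 lines: twy urgt awho aguj xaom dxv ppo dmht kjk dmsfl ale
Hunk 4: at line 5 remove [ppo,dmht] add [ulir,uoizx,fqn] -> 12 lines: twy urgt awho aguj xaom dxv ulir uoizx fqn kjk dmsfl ale
Hunk 5: at line 1 remove [awho,aguj,xaom] add [mbmbi] -> 10 lines: twy urgt mbmbi dxv ulir uoizx fqn kjk dmsfl ale
Hunk 6: at line 3 remove [ulir] add [zltq,rtpjr,ouif] -> 12 lines: twy urgt mbmbi dxv zltq rtpjr ouif uoizx fqn kjk dmsfl ale
Final line count: 12

Answer: 12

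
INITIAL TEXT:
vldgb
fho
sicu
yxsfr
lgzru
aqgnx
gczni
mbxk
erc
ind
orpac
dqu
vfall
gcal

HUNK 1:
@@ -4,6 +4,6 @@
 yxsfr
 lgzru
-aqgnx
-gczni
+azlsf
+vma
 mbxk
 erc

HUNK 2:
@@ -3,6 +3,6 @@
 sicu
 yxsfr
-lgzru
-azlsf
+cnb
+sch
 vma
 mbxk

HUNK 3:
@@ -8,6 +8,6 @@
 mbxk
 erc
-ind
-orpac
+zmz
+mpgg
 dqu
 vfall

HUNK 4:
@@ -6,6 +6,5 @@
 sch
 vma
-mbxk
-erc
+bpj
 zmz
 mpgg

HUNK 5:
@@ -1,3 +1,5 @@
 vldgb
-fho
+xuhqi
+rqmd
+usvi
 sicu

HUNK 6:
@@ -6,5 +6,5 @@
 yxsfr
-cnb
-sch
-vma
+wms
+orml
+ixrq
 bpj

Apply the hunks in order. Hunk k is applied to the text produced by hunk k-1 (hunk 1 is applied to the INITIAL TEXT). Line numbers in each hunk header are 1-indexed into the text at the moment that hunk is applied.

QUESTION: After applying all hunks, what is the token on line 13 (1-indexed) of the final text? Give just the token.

Hunk 1: at line 4 remove [aqgnx,gczni] add [azlsf,vma] -> 14 lines: vldgb fho sicu yxsfr lgzru azlsf vma mbxk erc ind orpac dqu vfall gcal
Hunk 2: at line 3 remove [lgzru,azlsf] add [cnb,sch] -> 14 lines: vldgb fho sicu yxsfr cnb sch vma mbxk erc ind orpac dqu vfall gcal
Hunk 3: at line 8 remove [ind,orpac] add [zmz,mpgg] -> 14 lines: vldgb fho sicu yxsfr cnb sch vma mbxk erc zmz mpgg dqu vfall gcal
Hunk 4: at line 6 remove [mbxk,erc] add [bpj] -> 13 lines: vldgb fho sicu yxsfr cnb sch vma bpj zmz mpgg dqu vfall gcal
Hunk 5: at line 1 remove [fho] add [xuhqi,rqmd,usvi] -> 15 lines: vldgb xuhqi rqmd usvi sicu yxsfr cnb sch vma bpj zmz mpgg dqu vfall gcal
Hunk 6: at line 6 remove [cnb,sch,vma] add [wms,orml,ixrq] -> 15 lines: vldgb xuhqi rqmd usvi sicu yxsfr wms orml ixrq bpj zmz mpgg dqu vfall gcal
Final line 13: dqu

Answer: dqu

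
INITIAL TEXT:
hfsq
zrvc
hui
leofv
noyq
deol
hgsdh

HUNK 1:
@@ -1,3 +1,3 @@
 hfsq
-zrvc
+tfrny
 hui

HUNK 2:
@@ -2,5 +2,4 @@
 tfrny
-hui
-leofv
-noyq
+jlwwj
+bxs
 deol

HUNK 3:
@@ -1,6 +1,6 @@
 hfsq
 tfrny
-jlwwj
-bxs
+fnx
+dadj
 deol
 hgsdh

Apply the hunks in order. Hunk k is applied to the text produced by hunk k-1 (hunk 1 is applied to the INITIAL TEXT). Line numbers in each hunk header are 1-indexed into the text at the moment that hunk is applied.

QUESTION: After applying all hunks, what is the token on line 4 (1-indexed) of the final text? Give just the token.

Answer: dadj

Derivation:
Hunk 1: at line 1 remove [zrvc] add [tfrny] -> 7 lines: hfsq tfrny hui leofv noyq deol hgsdh
Hunk 2: at line 2 remove [hui,leofv,noyq] add [jlwwj,bxs] -> 6 lines: hfsq tfrny jlwwj bxs deol hgsdh
Hunk 3: at line 1 remove [jlwwj,bxs] add [fnx,dadj] -> 6 lines: hfsq tfrny fnx dadj deol hgsdh
Final line 4: dadj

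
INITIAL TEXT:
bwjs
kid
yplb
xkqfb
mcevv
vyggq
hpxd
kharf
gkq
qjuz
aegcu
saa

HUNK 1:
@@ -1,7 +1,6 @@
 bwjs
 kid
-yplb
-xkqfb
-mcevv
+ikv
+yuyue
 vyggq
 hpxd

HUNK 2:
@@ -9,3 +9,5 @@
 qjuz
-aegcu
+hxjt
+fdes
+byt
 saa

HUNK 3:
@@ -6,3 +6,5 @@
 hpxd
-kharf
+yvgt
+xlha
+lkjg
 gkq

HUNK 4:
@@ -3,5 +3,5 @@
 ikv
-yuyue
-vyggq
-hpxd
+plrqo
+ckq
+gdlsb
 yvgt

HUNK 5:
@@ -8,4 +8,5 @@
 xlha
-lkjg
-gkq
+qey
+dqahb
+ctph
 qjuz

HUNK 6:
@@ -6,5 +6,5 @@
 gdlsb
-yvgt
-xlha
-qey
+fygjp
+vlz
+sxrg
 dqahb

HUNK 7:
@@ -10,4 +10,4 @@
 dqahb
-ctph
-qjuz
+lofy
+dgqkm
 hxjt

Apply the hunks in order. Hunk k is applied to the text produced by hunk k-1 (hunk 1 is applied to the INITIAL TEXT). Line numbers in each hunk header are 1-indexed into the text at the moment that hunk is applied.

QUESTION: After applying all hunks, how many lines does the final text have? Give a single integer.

Hunk 1: at line 1 remove [yplb,xkqfb,mcevv] add [ikv,yuyue] -> 11 lines: bwjs kid ikv yuyue vyggq hpxd kharf gkq qjuz aegcu saa
Hunk 2: at line 9 remove [aegcu] add [hxjt,fdes,byt] -> 13 lines: bwjs kid ikv yuyue vyggq hpxd kharf gkq qjuz hxjt fdes byt saa
Hunk 3: at line 6 remove [kharf] add [yvgt,xlha,lkjg] -> 15 lines: bwjs kid ikv yuyue vyggq hpxd yvgt xlha lkjg gkq qjuz hxjt fdes byt saa
Hunk 4: at line 3 remove [yuyue,vyggq,hpxd] add [plrqo,ckq,gdlsb] -> 15 lines: bwjs kid ikv plrqo ckq gdlsb yvgt xlha lkjg gkq qjuz hxjt fdes byt saa
Hunk 5: at line 8 remove [lkjg,gkq] add [qey,dqahb,ctph] -> 16 lines: bwjs kid ikv plrqo ckq gdlsb yvgt xlha qey dqahb ctph qjuz hxjt fdes byt saa
Hunk 6: at line 6 remove [yvgt,xlha,qey] add [fygjp,vlz,sxrg] -> 16 lines: bwjs kid ikv plrqo ckq gdlsb fygjp vlz sxrg dqahb ctph qjuz hxjt fdes byt saa
Hunk 7: at line 10 remove [ctph,qjuz] add [lofy,dgqkm] -> 16 lines: bwjs kid ikv plrqo ckq gdlsb fygjp vlz sxrg dqahb lofy dgqkm hxjt fdes byt saa
Final line count: 16

Answer: 16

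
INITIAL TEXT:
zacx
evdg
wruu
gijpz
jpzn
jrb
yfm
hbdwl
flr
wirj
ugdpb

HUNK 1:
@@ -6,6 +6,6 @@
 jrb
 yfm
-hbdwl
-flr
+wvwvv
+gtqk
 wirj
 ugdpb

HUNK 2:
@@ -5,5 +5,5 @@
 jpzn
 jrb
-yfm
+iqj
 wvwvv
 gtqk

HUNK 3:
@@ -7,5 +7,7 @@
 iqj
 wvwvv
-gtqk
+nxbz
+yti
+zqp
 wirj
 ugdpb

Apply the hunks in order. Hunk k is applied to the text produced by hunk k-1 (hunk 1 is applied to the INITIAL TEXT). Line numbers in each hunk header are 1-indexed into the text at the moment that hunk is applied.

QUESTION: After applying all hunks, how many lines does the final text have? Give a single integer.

Hunk 1: at line 6 remove [hbdwl,flr] add [wvwvv,gtqk] -> 11 lines: zacx evdg wruu gijpz jpzn jrb yfm wvwvv gtqk wirj ugdpb
Hunk 2: at line 5 remove [yfm] add [iqj] -> 11 lines: zacx evdg wruu gijpz jpzn jrb iqj wvwvv gtqk wirj ugdpb
Hunk 3: at line 7 remove [gtqk] add [nxbz,yti,zqp] -> 13 lines: zacx evdg wruu gijpz jpzn jrb iqj wvwvv nxbz yti zqp wirj ugdpb
Final line count: 13

Answer: 13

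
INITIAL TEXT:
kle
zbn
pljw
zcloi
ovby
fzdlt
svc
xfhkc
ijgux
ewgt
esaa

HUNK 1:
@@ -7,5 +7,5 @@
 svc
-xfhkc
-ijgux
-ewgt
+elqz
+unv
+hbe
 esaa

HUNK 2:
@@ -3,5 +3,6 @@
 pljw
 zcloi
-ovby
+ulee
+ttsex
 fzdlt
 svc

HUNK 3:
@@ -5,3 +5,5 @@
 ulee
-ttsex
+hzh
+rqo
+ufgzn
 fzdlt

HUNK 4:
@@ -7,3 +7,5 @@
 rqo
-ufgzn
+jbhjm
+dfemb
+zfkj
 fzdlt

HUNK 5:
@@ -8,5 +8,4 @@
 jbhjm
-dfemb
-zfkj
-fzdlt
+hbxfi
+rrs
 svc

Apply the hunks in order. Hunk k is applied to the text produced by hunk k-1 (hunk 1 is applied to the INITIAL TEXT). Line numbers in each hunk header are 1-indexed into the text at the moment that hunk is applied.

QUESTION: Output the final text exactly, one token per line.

Answer: kle
zbn
pljw
zcloi
ulee
hzh
rqo
jbhjm
hbxfi
rrs
svc
elqz
unv
hbe
esaa

Derivation:
Hunk 1: at line 7 remove [xfhkc,ijgux,ewgt] add [elqz,unv,hbe] -> 11 lines: kle zbn pljw zcloi ovby fzdlt svc elqz unv hbe esaa
Hunk 2: at line 3 remove [ovby] add [ulee,ttsex] -> 12 lines: kle zbn pljw zcloi ulee ttsex fzdlt svc elqz unv hbe esaa
Hunk 3: at line 5 remove [ttsex] add [hzh,rqo,ufgzn] -> 14 lines: kle zbn pljw zcloi ulee hzh rqo ufgzn fzdlt svc elqz unv hbe esaa
Hunk 4: at line 7 remove [ufgzn] add [jbhjm,dfemb,zfkj] -> 16 lines: kle zbn pljw zcloi ulee hzh rqo jbhjm dfemb zfkj fzdlt svc elqz unv hbe esaa
Hunk 5: at line 8 remove [dfemb,zfkj,fzdlt] add [hbxfi,rrs] -> 15 lines: kle zbn pljw zcloi ulee hzh rqo jbhjm hbxfi rrs svc elqz unv hbe esaa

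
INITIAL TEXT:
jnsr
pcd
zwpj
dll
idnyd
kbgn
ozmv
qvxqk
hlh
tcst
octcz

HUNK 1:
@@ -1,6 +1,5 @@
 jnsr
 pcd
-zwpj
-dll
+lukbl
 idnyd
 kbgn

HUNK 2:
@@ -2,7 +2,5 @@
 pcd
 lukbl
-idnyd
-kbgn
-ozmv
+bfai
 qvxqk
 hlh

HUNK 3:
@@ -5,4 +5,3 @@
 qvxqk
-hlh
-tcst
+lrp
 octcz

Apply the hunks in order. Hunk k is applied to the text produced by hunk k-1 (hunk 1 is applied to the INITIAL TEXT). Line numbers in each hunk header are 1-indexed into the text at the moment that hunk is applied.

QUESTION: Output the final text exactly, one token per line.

Answer: jnsr
pcd
lukbl
bfai
qvxqk
lrp
octcz

Derivation:
Hunk 1: at line 1 remove [zwpj,dll] add [lukbl] -> 10 lines: jnsr pcd lukbl idnyd kbgn ozmv qvxqk hlh tcst octcz
Hunk 2: at line 2 remove [idnyd,kbgn,ozmv] add [bfai] -> 8 lines: jnsr pcd lukbl bfai qvxqk hlh tcst octcz
Hunk 3: at line 5 remove [hlh,tcst] add [lrp] -> 7 lines: jnsr pcd lukbl bfai qvxqk lrp octcz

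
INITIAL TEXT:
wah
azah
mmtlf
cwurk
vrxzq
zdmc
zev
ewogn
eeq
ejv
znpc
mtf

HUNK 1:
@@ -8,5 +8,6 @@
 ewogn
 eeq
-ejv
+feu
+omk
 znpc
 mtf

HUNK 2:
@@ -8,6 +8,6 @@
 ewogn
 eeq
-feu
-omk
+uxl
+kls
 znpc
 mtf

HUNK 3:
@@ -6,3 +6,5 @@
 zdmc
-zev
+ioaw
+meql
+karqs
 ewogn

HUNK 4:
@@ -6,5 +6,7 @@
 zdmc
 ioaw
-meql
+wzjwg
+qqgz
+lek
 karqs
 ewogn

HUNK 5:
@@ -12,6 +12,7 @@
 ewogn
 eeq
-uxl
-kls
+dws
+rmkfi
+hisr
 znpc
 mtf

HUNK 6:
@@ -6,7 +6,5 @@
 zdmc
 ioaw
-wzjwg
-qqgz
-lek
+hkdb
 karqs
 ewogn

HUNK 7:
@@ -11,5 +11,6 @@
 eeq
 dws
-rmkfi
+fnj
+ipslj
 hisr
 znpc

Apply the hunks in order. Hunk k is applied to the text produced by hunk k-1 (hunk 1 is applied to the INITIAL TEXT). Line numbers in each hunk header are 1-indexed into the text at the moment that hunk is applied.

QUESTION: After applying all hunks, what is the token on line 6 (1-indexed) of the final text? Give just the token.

Answer: zdmc

Derivation:
Hunk 1: at line 8 remove [ejv] add [feu,omk] -> 13 lines: wah azah mmtlf cwurk vrxzq zdmc zev ewogn eeq feu omk znpc mtf
Hunk 2: at line 8 remove [feu,omk] add [uxl,kls] -> 13 lines: wah azah mmtlf cwurk vrxzq zdmc zev ewogn eeq uxl kls znpc mtf
Hunk 3: at line 6 remove [zev] add [ioaw,meql,karqs] -> 15 lines: wah azah mmtlf cwurk vrxzq zdmc ioaw meql karqs ewogn eeq uxl kls znpc mtf
Hunk 4: at line 6 remove [meql] add [wzjwg,qqgz,lek] -> 17 lines: wah azah mmtlf cwurk vrxzq zdmc ioaw wzjwg qqgz lek karqs ewogn eeq uxl kls znpc mtf
Hunk 5: at line 12 remove [uxl,kls] add [dws,rmkfi,hisr] -> 18 lines: wah azah mmtlf cwurk vrxzq zdmc ioaw wzjwg qqgz lek karqs ewogn eeq dws rmkfi hisr znpc mtf
Hunk 6: at line 6 remove [wzjwg,qqgz,lek] add [hkdb] -> 16 lines: wah azah mmtlf cwurk vrxzq zdmc ioaw hkdb karqs ewogn eeq dws rmkfi hisr znpc mtf
Hunk 7: at line 11 remove [rmkfi] add [fnj,ipslj] -> 17 lines: wah azah mmtlf cwurk vrxzq zdmc ioaw hkdb karqs ewogn eeq dws fnj ipslj hisr znpc mtf
Final line 6: zdmc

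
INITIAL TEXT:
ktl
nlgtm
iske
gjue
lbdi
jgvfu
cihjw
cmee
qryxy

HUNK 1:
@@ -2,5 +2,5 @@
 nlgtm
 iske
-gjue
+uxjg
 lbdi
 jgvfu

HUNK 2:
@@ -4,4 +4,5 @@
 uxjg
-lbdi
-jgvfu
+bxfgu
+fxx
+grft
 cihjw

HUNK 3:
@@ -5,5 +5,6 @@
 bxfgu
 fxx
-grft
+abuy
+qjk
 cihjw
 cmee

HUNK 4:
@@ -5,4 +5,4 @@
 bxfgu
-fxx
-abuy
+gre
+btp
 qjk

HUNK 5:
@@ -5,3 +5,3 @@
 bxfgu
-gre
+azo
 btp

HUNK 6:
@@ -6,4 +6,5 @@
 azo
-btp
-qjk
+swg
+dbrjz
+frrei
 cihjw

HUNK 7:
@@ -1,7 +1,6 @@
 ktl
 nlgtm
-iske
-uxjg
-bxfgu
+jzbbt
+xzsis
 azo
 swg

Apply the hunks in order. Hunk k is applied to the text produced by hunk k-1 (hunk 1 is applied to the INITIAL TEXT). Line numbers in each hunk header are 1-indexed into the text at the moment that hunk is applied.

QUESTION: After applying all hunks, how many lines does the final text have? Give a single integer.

Answer: 11

Derivation:
Hunk 1: at line 2 remove [gjue] add [uxjg] -> 9 lines: ktl nlgtm iske uxjg lbdi jgvfu cihjw cmee qryxy
Hunk 2: at line 4 remove [lbdi,jgvfu] add [bxfgu,fxx,grft] -> 10 lines: ktl nlgtm iske uxjg bxfgu fxx grft cihjw cmee qryxy
Hunk 3: at line 5 remove [grft] add [abuy,qjk] -> 11 lines: ktl nlgtm iske uxjg bxfgu fxx abuy qjk cihjw cmee qryxy
Hunk 4: at line 5 remove [fxx,abuy] add [gre,btp] -> 11 lines: ktl nlgtm iske uxjg bxfgu gre btp qjk cihjw cmee qryxy
Hunk 5: at line 5 remove [gre] add [azo] -> 11 lines: ktl nlgtm iske uxjg bxfgu azo btp qjk cihjw cmee qryxy
Hunk 6: at line 6 remove [btp,qjk] add [swg,dbrjz,frrei] -> 12 lines: ktl nlgtm iske uxjg bxfgu azo swg dbrjz frrei cihjw cmee qryxy
Hunk 7: at line 1 remove [iske,uxjg,bxfgu] add [jzbbt,xzsis] -> 11 lines: ktl nlgtm jzbbt xzsis azo swg dbrjz frrei cihjw cmee qryxy
Final line count: 11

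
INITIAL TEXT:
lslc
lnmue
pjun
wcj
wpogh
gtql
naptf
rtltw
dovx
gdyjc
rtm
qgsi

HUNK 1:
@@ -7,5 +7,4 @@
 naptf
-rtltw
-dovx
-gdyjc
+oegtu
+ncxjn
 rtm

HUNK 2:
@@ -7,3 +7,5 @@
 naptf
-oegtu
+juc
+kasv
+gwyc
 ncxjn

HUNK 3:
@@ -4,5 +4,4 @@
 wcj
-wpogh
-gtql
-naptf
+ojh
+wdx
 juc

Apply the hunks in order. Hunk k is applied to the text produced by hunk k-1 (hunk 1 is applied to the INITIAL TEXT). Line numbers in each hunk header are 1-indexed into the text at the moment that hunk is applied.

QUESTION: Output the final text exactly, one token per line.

Hunk 1: at line 7 remove [rtltw,dovx,gdyjc] add [oegtu,ncxjn] -> 11 lines: lslc lnmue pjun wcj wpogh gtql naptf oegtu ncxjn rtm qgsi
Hunk 2: at line 7 remove [oegtu] add [juc,kasv,gwyc] -> 13 lines: lslc lnmue pjun wcj wpogh gtql naptf juc kasv gwyc ncxjn rtm qgsi
Hunk 3: at line 4 remove [wpogh,gtql,naptf] add [ojh,wdx] -> 12 lines: lslc lnmue pjun wcj ojh wdx juc kasv gwyc ncxjn rtm qgsi

Answer: lslc
lnmue
pjun
wcj
ojh
wdx
juc
kasv
gwyc
ncxjn
rtm
qgsi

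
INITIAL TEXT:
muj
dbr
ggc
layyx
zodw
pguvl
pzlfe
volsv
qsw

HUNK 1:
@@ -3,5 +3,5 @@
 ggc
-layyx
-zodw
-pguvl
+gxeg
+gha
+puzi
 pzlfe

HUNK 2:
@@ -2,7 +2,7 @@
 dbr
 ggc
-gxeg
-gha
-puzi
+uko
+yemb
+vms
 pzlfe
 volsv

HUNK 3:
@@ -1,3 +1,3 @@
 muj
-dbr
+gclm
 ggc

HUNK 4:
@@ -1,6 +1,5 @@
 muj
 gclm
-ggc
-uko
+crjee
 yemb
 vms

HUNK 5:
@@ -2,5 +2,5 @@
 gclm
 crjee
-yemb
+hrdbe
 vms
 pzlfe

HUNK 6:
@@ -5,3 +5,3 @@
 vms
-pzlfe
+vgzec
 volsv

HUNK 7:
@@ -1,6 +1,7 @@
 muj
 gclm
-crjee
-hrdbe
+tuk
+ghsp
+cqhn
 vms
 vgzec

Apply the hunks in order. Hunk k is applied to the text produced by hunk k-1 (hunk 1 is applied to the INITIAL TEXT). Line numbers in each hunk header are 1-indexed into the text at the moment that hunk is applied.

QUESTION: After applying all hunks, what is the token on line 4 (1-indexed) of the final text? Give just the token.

Hunk 1: at line 3 remove [layyx,zodw,pguvl] add [gxeg,gha,puzi] -> 9 lines: muj dbr ggc gxeg gha puzi pzlfe volsv qsw
Hunk 2: at line 2 remove [gxeg,gha,puzi] add [uko,yemb,vms] -> 9 lines: muj dbr ggc uko yemb vms pzlfe volsv qsw
Hunk 3: at line 1 remove [dbr] add [gclm] -> 9 lines: muj gclm ggc uko yemb vms pzlfe volsv qsw
Hunk 4: at line 1 remove [ggc,uko] add [crjee] -> 8 lines: muj gclm crjee yemb vms pzlfe volsv qsw
Hunk 5: at line 2 remove [yemb] add [hrdbe] -> 8 lines: muj gclm crjee hrdbe vms pzlfe volsv qsw
Hunk 6: at line 5 remove [pzlfe] add [vgzec] -> 8 lines: muj gclm crjee hrdbe vms vgzec volsv qsw
Hunk 7: at line 1 remove [crjee,hrdbe] add [tuk,ghsp,cqhn] -> 9 lines: muj gclm tuk ghsp cqhn vms vgzec volsv qsw
Final line 4: ghsp

Answer: ghsp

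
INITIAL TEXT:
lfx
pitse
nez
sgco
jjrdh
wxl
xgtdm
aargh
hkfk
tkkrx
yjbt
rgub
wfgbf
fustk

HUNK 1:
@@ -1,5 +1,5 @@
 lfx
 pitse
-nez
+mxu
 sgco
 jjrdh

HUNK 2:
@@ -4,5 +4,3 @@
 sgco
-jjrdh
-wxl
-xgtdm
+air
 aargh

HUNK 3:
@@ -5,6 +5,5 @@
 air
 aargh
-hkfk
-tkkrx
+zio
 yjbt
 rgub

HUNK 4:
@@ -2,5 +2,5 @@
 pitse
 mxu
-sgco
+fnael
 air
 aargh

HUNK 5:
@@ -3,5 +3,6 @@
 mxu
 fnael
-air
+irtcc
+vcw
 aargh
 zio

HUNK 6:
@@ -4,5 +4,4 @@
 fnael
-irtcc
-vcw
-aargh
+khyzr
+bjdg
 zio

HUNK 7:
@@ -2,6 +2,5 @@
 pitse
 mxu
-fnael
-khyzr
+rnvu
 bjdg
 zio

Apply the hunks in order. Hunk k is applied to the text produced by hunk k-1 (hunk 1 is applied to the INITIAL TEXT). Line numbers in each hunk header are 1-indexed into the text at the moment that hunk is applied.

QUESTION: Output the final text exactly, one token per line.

Hunk 1: at line 1 remove [nez] add [mxu] -> 14 lines: lfx pitse mxu sgco jjrdh wxl xgtdm aargh hkfk tkkrx yjbt rgub wfgbf fustk
Hunk 2: at line 4 remove [jjrdh,wxl,xgtdm] add [air] -> 12 lines: lfx pitse mxu sgco air aargh hkfk tkkrx yjbt rgub wfgbf fustk
Hunk 3: at line 5 remove [hkfk,tkkrx] add [zio] -> 11 lines: lfx pitse mxu sgco air aargh zio yjbt rgub wfgbf fustk
Hunk 4: at line 2 remove [sgco] add [fnael] -> 11 lines: lfx pitse mxu fnael air aargh zio yjbt rgub wfgbf fustk
Hunk 5: at line 3 remove [air] add [irtcc,vcw] -> 12 lines: lfx pitse mxu fnael irtcc vcw aargh zio yjbt rgub wfgbf fustk
Hunk 6: at line 4 remove [irtcc,vcw,aargh] add [khyzr,bjdg] -> 11 lines: lfx pitse mxu fnael khyzr bjdg zio yjbt rgub wfgbf fustk
Hunk 7: at line 2 remove [fnael,khyzr] add [rnvu] -> 10 lines: lfx pitse mxu rnvu bjdg zio yjbt rgub wfgbf fustk

Answer: lfx
pitse
mxu
rnvu
bjdg
zio
yjbt
rgub
wfgbf
fustk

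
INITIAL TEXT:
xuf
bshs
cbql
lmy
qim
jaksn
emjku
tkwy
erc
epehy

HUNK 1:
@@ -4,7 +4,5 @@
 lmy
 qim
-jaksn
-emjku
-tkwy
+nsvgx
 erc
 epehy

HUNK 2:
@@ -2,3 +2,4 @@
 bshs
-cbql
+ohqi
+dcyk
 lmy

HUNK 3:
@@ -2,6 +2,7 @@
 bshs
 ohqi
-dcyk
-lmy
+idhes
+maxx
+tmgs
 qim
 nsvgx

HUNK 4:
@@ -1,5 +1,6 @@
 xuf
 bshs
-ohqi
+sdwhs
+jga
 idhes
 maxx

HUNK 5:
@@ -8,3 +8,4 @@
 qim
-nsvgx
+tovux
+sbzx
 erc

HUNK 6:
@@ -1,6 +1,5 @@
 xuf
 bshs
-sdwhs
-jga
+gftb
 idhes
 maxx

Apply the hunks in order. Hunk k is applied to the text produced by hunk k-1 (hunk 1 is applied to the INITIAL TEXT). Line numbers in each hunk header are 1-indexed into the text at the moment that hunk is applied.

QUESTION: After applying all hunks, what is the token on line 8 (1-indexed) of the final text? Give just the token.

Hunk 1: at line 4 remove [jaksn,emjku,tkwy] add [nsvgx] -> 8 lines: xuf bshs cbql lmy qim nsvgx erc epehy
Hunk 2: at line 2 remove [cbql] add [ohqi,dcyk] -> 9 lines: xuf bshs ohqi dcyk lmy qim nsvgx erc epehy
Hunk 3: at line 2 remove [dcyk,lmy] add [idhes,maxx,tmgs] -> 10 lines: xuf bshs ohqi idhes maxx tmgs qim nsvgx erc epehy
Hunk 4: at line 1 remove [ohqi] add [sdwhs,jga] -> 11 lines: xuf bshs sdwhs jga idhes maxx tmgs qim nsvgx erc epehy
Hunk 5: at line 8 remove [nsvgx] add [tovux,sbzx] -> 12 lines: xuf bshs sdwhs jga idhes maxx tmgs qim tovux sbzx erc epehy
Hunk 6: at line 1 remove [sdwhs,jga] add [gftb] -> 11 lines: xuf bshs gftb idhes maxx tmgs qim tovux sbzx erc epehy
Final line 8: tovux

Answer: tovux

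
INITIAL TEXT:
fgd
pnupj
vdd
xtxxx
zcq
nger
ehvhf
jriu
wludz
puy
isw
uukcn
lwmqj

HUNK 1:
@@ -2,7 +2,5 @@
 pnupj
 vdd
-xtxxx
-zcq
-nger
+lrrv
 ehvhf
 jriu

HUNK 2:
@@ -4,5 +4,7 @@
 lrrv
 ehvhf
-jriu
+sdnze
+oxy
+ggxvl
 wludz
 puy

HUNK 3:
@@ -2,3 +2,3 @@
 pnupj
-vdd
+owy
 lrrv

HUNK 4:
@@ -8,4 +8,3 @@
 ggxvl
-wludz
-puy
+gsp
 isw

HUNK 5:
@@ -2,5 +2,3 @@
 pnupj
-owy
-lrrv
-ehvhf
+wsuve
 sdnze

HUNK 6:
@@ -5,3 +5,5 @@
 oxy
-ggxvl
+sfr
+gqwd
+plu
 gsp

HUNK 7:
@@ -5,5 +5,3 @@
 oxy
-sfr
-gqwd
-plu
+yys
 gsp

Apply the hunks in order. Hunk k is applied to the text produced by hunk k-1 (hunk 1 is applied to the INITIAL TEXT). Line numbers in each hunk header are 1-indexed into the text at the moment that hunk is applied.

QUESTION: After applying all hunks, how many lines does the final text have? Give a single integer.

Hunk 1: at line 2 remove [xtxxx,zcq,nger] add [lrrv] -> 11 lines: fgd pnupj vdd lrrv ehvhf jriu wludz puy isw uukcn lwmqj
Hunk 2: at line 4 remove [jriu] add [sdnze,oxy,ggxvl] -> 13 lines: fgd pnupj vdd lrrv ehvhf sdnze oxy ggxvl wludz puy isw uukcn lwmqj
Hunk 3: at line 2 remove [vdd] add [owy] -> 13 lines: fgd pnupj owy lrrv ehvhf sdnze oxy ggxvl wludz puy isw uukcn lwmqj
Hunk 4: at line 8 remove [wludz,puy] add [gsp] -> 12 lines: fgd pnupj owy lrrv ehvhf sdnze oxy ggxvl gsp isw uukcn lwmqj
Hunk 5: at line 2 remove [owy,lrrv,ehvhf] add [wsuve] -> 10 lines: fgd pnupj wsuve sdnze oxy ggxvl gsp isw uukcn lwmqj
Hunk 6: at line 5 remove [ggxvl] add [sfr,gqwd,plu] -> 12 lines: fgd pnupj wsuve sdnze oxy sfr gqwd plu gsp isw uukcn lwmqj
Hunk 7: at line 5 remove [sfr,gqwd,plu] add [yys] -> 10 lines: fgd pnupj wsuve sdnze oxy yys gsp isw uukcn lwmqj
Final line count: 10

Answer: 10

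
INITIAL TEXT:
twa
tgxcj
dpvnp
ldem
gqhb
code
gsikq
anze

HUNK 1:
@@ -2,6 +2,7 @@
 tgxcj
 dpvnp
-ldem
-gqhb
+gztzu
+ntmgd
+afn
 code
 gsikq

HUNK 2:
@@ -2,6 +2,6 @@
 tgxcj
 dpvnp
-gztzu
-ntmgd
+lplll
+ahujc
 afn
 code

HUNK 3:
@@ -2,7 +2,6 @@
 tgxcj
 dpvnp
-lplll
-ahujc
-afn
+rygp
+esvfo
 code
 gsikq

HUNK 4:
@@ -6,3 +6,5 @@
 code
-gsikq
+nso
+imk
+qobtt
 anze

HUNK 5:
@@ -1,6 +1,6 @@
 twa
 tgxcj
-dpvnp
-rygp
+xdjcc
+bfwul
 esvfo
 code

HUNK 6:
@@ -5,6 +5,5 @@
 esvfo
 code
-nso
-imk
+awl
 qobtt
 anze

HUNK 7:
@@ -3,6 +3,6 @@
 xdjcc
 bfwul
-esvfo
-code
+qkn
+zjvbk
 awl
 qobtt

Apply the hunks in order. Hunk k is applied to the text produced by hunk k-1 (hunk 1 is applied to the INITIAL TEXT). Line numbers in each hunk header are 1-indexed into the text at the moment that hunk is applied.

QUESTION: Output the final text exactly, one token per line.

Answer: twa
tgxcj
xdjcc
bfwul
qkn
zjvbk
awl
qobtt
anze

Derivation:
Hunk 1: at line 2 remove [ldem,gqhb] add [gztzu,ntmgd,afn] -> 9 lines: twa tgxcj dpvnp gztzu ntmgd afn code gsikq anze
Hunk 2: at line 2 remove [gztzu,ntmgd] add [lplll,ahujc] -> 9 lines: twa tgxcj dpvnp lplll ahujc afn code gsikq anze
Hunk 3: at line 2 remove [lplll,ahujc,afn] add [rygp,esvfo] -> 8 lines: twa tgxcj dpvnp rygp esvfo code gsikq anze
Hunk 4: at line 6 remove [gsikq] add [nso,imk,qobtt] -> 10 lines: twa tgxcj dpvnp rygp esvfo code nso imk qobtt anze
Hunk 5: at line 1 remove [dpvnp,rygp] add [xdjcc,bfwul] -> 10 lines: twa tgxcj xdjcc bfwul esvfo code nso imk qobtt anze
Hunk 6: at line 5 remove [nso,imk] add [awl] -> 9 lines: twa tgxcj xdjcc bfwul esvfo code awl qobtt anze
Hunk 7: at line 3 remove [esvfo,code] add [qkn,zjvbk] -> 9 lines: twa tgxcj xdjcc bfwul qkn zjvbk awl qobtt anze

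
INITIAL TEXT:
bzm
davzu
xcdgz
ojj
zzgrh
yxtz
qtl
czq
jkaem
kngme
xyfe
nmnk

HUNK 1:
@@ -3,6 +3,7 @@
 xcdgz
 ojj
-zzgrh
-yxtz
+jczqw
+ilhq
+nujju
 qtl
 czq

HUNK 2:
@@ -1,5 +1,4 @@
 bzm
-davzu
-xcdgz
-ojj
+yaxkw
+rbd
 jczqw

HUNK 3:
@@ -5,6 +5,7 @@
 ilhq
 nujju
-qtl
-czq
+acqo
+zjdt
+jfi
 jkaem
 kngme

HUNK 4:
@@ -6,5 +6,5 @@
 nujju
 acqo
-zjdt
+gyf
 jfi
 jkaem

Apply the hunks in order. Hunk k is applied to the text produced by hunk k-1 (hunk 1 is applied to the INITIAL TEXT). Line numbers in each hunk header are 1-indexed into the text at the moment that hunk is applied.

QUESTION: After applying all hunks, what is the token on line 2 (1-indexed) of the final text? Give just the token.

Hunk 1: at line 3 remove [zzgrh,yxtz] add [jczqw,ilhq,nujju] -> 13 lines: bzm davzu xcdgz ojj jczqw ilhq nujju qtl czq jkaem kngme xyfe nmnk
Hunk 2: at line 1 remove [davzu,xcdgz,ojj] add [yaxkw,rbd] -> 12 lines: bzm yaxkw rbd jczqw ilhq nujju qtl czq jkaem kngme xyfe nmnk
Hunk 3: at line 5 remove [qtl,czq] add [acqo,zjdt,jfi] -> 13 lines: bzm yaxkw rbd jczqw ilhq nujju acqo zjdt jfi jkaem kngme xyfe nmnk
Hunk 4: at line 6 remove [zjdt] add [gyf] -> 13 lines: bzm yaxkw rbd jczqw ilhq nujju acqo gyf jfi jkaem kngme xyfe nmnk
Final line 2: yaxkw

Answer: yaxkw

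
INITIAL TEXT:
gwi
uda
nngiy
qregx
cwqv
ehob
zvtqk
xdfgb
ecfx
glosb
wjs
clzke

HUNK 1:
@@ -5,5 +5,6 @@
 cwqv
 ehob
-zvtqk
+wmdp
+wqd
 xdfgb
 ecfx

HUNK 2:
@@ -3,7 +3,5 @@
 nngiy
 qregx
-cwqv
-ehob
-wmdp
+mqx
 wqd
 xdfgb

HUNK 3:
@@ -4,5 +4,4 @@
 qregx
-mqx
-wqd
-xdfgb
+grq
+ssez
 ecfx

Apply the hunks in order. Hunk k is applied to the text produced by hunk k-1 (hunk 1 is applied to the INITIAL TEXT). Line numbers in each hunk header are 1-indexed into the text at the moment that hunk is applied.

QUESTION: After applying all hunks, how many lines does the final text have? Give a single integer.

Hunk 1: at line 5 remove [zvtqk] add [wmdp,wqd] -> 13 lines: gwi uda nngiy qregx cwqv ehob wmdp wqd xdfgb ecfx glosb wjs clzke
Hunk 2: at line 3 remove [cwqv,ehob,wmdp] add [mqx] -> 11 lines: gwi uda nngiy qregx mqx wqd xdfgb ecfx glosb wjs clzke
Hunk 3: at line 4 remove [mqx,wqd,xdfgb] add [grq,ssez] -> 10 lines: gwi uda nngiy qregx grq ssez ecfx glosb wjs clzke
Final line count: 10

Answer: 10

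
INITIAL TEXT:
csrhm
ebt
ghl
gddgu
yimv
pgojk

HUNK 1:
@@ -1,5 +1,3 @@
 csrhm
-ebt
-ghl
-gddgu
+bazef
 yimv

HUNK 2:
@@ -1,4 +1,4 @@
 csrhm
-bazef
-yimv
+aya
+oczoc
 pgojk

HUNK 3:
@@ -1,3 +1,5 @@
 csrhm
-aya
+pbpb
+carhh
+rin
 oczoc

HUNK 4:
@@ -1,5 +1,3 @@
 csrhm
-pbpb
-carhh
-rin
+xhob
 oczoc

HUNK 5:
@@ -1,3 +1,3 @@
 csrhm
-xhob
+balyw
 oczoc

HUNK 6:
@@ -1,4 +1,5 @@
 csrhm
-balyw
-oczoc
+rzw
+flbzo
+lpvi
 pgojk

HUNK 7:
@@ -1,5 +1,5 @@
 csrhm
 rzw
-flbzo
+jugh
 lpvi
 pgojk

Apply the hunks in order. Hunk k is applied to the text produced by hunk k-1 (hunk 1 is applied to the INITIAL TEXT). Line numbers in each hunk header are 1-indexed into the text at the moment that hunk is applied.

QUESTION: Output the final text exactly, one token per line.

Answer: csrhm
rzw
jugh
lpvi
pgojk

Derivation:
Hunk 1: at line 1 remove [ebt,ghl,gddgu] add [bazef] -> 4 lines: csrhm bazef yimv pgojk
Hunk 2: at line 1 remove [bazef,yimv] add [aya,oczoc] -> 4 lines: csrhm aya oczoc pgojk
Hunk 3: at line 1 remove [aya] add [pbpb,carhh,rin] -> 6 lines: csrhm pbpb carhh rin oczoc pgojk
Hunk 4: at line 1 remove [pbpb,carhh,rin] add [xhob] -> 4 lines: csrhm xhob oczoc pgojk
Hunk 5: at line 1 remove [xhob] add [balyw] -> 4 lines: csrhm balyw oczoc pgojk
Hunk 6: at line 1 remove [balyw,oczoc] add [rzw,flbzo,lpvi] -> 5 lines: csrhm rzw flbzo lpvi pgojk
Hunk 7: at line 1 remove [flbzo] add [jugh] -> 5 lines: csrhm rzw jugh lpvi pgojk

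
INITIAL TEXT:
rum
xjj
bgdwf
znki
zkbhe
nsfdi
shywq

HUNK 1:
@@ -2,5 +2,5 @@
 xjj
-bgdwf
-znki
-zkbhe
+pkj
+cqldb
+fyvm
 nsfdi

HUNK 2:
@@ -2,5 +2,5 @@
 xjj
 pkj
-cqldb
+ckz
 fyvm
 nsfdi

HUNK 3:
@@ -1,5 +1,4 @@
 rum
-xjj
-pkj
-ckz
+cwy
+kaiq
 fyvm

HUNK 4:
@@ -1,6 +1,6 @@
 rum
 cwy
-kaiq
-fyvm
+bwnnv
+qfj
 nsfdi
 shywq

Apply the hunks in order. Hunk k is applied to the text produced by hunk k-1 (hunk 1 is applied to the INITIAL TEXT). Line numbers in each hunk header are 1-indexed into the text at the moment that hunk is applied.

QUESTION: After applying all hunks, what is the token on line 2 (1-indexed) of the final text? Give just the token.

Answer: cwy

Derivation:
Hunk 1: at line 2 remove [bgdwf,znki,zkbhe] add [pkj,cqldb,fyvm] -> 7 lines: rum xjj pkj cqldb fyvm nsfdi shywq
Hunk 2: at line 2 remove [cqldb] add [ckz] -> 7 lines: rum xjj pkj ckz fyvm nsfdi shywq
Hunk 3: at line 1 remove [xjj,pkj,ckz] add [cwy,kaiq] -> 6 lines: rum cwy kaiq fyvm nsfdi shywq
Hunk 4: at line 1 remove [kaiq,fyvm] add [bwnnv,qfj] -> 6 lines: rum cwy bwnnv qfj nsfdi shywq
Final line 2: cwy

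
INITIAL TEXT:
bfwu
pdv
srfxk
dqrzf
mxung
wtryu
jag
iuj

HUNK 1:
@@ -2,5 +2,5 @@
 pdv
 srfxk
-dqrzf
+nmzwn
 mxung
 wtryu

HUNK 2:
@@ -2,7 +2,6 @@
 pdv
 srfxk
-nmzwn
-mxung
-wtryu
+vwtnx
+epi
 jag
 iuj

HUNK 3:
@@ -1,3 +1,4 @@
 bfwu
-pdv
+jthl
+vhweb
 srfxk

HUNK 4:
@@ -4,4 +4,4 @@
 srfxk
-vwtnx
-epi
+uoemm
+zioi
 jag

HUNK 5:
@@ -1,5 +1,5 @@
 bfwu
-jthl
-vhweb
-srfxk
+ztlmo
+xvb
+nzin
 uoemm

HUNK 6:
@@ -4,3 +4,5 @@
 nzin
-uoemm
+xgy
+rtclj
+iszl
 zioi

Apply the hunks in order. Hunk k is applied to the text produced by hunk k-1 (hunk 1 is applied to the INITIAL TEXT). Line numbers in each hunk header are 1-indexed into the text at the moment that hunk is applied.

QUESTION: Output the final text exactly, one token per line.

Answer: bfwu
ztlmo
xvb
nzin
xgy
rtclj
iszl
zioi
jag
iuj

Derivation:
Hunk 1: at line 2 remove [dqrzf] add [nmzwn] -> 8 lines: bfwu pdv srfxk nmzwn mxung wtryu jag iuj
Hunk 2: at line 2 remove [nmzwn,mxung,wtryu] add [vwtnx,epi] -> 7 lines: bfwu pdv srfxk vwtnx epi jag iuj
Hunk 3: at line 1 remove [pdv] add [jthl,vhweb] -> 8 lines: bfwu jthl vhweb srfxk vwtnx epi jag iuj
Hunk 4: at line 4 remove [vwtnx,epi] add [uoemm,zioi] -> 8 lines: bfwu jthl vhweb srfxk uoemm zioi jag iuj
Hunk 5: at line 1 remove [jthl,vhweb,srfxk] add [ztlmo,xvb,nzin] -> 8 lines: bfwu ztlmo xvb nzin uoemm zioi jag iuj
Hunk 6: at line 4 remove [uoemm] add [xgy,rtclj,iszl] -> 10 lines: bfwu ztlmo xvb nzin xgy rtclj iszl zioi jag iuj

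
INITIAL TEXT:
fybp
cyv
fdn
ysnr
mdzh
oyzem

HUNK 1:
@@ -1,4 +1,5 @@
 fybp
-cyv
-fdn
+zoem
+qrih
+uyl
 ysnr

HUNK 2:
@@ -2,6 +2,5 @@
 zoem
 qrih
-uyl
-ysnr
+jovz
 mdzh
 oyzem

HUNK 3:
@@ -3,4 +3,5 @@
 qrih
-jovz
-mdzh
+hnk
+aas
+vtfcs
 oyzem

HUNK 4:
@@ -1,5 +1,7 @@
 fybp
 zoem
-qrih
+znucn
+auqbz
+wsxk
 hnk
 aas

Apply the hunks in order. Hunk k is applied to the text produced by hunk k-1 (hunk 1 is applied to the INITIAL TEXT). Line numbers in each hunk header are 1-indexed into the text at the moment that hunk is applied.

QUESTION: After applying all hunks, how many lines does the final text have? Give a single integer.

Answer: 9

Derivation:
Hunk 1: at line 1 remove [cyv,fdn] add [zoem,qrih,uyl] -> 7 lines: fybp zoem qrih uyl ysnr mdzh oyzem
Hunk 2: at line 2 remove [uyl,ysnr] add [jovz] -> 6 lines: fybp zoem qrih jovz mdzh oyzem
Hunk 3: at line 3 remove [jovz,mdzh] add [hnk,aas,vtfcs] -> 7 lines: fybp zoem qrih hnk aas vtfcs oyzem
Hunk 4: at line 1 remove [qrih] add [znucn,auqbz,wsxk] -> 9 lines: fybp zoem znucn auqbz wsxk hnk aas vtfcs oyzem
Final line count: 9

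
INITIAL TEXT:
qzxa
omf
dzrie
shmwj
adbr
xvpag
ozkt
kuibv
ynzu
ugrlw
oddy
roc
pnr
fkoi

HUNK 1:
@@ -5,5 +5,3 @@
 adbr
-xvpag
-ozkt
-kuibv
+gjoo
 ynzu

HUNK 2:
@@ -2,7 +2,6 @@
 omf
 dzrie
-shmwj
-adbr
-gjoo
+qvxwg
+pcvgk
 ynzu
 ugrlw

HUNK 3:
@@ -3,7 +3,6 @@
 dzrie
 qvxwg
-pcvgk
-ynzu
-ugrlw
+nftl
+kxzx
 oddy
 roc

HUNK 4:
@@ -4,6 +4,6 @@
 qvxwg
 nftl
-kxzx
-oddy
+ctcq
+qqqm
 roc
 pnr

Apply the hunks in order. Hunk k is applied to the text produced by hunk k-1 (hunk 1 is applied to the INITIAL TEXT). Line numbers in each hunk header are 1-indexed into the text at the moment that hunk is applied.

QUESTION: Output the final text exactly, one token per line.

Answer: qzxa
omf
dzrie
qvxwg
nftl
ctcq
qqqm
roc
pnr
fkoi

Derivation:
Hunk 1: at line 5 remove [xvpag,ozkt,kuibv] add [gjoo] -> 12 lines: qzxa omf dzrie shmwj adbr gjoo ynzu ugrlw oddy roc pnr fkoi
Hunk 2: at line 2 remove [shmwj,adbr,gjoo] add [qvxwg,pcvgk] -> 11 lines: qzxa omf dzrie qvxwg pcvgk ynzu ugrlw oddy roc pnr fkoi
Hunk 3: at line 3 remove [pcvgk,ynzu,ugrlw] add [nftl,kxzx] -> 10 lines: qzxa omf dzrie qvxwg nftl kxzx oddy roc pnr fkoi
Hunk 4: at line 4 remove [kxzx,oddy] add [ctcq,qqqm] -> 10 lines: qzxa omf dzrie qvxwg nftl ctcq qqqm roc pnr fkoi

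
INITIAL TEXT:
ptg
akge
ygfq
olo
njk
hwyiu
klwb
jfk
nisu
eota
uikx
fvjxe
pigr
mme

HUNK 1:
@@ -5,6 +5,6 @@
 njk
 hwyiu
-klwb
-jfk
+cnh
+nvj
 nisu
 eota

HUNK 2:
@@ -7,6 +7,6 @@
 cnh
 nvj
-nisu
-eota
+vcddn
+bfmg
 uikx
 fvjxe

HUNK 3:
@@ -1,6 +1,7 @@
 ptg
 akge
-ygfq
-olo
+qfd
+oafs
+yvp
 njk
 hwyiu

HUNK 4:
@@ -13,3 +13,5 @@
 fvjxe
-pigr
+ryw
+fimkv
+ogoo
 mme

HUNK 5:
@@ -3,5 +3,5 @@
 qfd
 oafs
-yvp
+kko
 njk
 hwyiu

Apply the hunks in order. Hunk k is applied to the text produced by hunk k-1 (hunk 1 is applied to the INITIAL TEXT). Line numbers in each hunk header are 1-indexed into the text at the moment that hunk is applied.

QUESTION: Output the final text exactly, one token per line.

Hunk 1: at line 5 remove [klwb,jfk] add [cnh,nvj] -> 14 lines: ptg akge ygfq olo njk hwyiu cnh nvj nisu eota uikx fvjxe pigr mme
Hunk 2: at line 7 remove [nisu,eota] add [vcddn,bfmg] -> 14 lines: ptg akge ygfq olo njk hwyiu cnh nvj vcddn bfmg uikx fvjxe pigr mme
Hunk 3: at line 1 remove [ygfq,olo] add [qfd,oafs,yvp] -> 15 lines: ptg akge qfd oafs yvp njk hwyiu cnh nvj vcddn bfmg uikx fvjxe pigr mme
Hunk 4: at line 13 remove [pigr] add [ryw,fimkv,ogoo] -> 17 lines: ptg akge qfd oafs yvp njk hwyiu cnh nvj vcddn bfmg uikx fvjxe ryw fimkv ogoo mme
Hunk 5: at line 3 remove [yvp] add [kko] -> 17 lines: ptg akge qfd oafs kko njk hwyiu cnh nvj vcddn bfmg uikx fvjxe ryw fimkv ogoo mme

Answer: ptg
akge
qfd
oafs
kko
njk
hwyiu
cnh
nvj
vcddn
bfmg
uikx
fvjxe
ryw
fimkv
ogoo
mme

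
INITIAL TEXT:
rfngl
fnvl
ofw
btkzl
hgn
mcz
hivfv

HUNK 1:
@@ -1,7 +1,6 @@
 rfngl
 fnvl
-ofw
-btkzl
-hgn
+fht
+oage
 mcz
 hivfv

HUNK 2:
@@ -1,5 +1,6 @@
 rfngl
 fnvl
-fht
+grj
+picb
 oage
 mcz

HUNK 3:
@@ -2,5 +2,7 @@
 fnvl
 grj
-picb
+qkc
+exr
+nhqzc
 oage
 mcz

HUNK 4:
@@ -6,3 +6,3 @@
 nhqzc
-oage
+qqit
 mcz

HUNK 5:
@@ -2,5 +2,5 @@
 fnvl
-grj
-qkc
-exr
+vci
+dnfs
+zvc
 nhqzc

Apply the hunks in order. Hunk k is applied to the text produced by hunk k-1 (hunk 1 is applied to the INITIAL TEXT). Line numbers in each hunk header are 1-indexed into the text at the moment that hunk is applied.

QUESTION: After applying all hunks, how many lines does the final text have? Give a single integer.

Hunk 1: at line 1 remove [ofw,btkzl,hgn] add [fht,oage] -> 6 lines: rfngl fnvl fht oage mcz hivfv
Hunk 2: at line 1 remove [fht] add [grj,picb] -> 7 lines: rfngl fnvl grj picb oage mcz hivfv
Hunk 3: at line 2 remove [picb] add [qkc,exr,nhqzc] -> 9 lines: rfngl fnvl grj qkc exr nhqzc oage mcz hivfv
Hunk 4: at line 6 remove [oage] add [qqit] -> 9 lines: rfngl fnvl grj qkc exr nhqzc qqit mcz hivfv
Hunk 5: at line 2 remove [grj,qkc,exr] add [vci,dnfs,zvc] -> 9 lines: rfngl fnvl vci dnfs zvc nhqzc qqit mcz hivfv
Final line count: 9

Answer: 9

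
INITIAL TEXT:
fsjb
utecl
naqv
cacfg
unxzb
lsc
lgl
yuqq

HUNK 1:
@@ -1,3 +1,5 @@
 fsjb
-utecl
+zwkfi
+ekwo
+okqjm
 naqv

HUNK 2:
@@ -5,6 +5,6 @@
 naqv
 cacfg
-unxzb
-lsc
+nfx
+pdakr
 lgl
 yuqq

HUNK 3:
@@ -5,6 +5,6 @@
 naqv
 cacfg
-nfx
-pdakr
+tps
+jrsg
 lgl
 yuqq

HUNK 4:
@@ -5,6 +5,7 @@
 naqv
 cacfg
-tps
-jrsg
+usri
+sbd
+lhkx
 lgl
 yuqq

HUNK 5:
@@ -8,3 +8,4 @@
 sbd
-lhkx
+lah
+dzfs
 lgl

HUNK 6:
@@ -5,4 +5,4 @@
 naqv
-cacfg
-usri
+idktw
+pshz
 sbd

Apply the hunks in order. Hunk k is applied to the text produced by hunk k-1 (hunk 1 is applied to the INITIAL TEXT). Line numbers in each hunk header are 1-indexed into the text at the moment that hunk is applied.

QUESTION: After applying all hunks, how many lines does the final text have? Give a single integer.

Hunk 1: at line 1 remove [utecl] add [zwkfi,ekwo,okqjm] -> 10 lines: fsjb zwkfi ekwo okqjm naqv cacfg unxzb lsc lgl yuqq
Hunk 2: at line 5 remove [unxzb,lsc] add [nfx,pdakr] -> 10 lines: fsjb zwkfi ekwo okqjm naqv cacfg nfx pdakr lgl yuqq
Hunk 3: at line 5 remove [nfx,pdakr] add [tps,jrsg] -> 10 lines: fsjb zwkfi ekwo okqjm naqv cacfg tps jrsg lgl yuqq
Hunk 4: at line 5 remove [tps,jrsg] add [usri,sbd,lhkx] -> 11 lines: fsjb zwkfi ekwo okqjm naqv cacfg usri sbd lhkx lgl yuqq
Hunk 5: at line 8 remove [lhkx] add [lah,dzfs] -> 12 lines: fsjb zwkfi ekwo okqjm naqv cacfg usri sbd lah dzfs lgl yuqq
Hunk 6: at line 5 remove [cacfg,usri] add [idktw,pshz] -> 12 lines: fsjb zwkfi ekwo okqjm naqv idktw pshz sbd lah dzfs lgl yuqq
Final line count: 12

Answer: 12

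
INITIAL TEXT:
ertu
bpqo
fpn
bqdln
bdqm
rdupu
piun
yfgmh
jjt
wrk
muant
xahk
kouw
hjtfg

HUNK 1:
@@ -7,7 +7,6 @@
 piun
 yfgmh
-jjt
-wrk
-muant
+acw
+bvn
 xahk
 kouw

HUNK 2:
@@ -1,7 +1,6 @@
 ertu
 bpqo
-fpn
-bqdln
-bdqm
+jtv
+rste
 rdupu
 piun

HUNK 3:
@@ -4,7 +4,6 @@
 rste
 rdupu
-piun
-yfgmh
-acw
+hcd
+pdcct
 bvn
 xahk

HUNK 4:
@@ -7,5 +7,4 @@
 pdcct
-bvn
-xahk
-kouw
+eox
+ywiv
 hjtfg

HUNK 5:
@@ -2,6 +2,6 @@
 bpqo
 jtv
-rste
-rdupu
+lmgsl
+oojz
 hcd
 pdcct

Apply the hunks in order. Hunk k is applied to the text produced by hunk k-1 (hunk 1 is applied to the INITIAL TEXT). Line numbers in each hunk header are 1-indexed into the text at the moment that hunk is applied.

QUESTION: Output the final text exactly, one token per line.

Answer: ertu
bpqo
jtv
lmgsl
oojz
hcd
pdcct
eox
ywiv
hjtfg

Derivation:
Hunk 1: at line 7 remove [jjt,wrk,muant] add [acw,bvn] -> 13 lines: ertu bpqo fpn bqdln bdqm rdupu piun yfgmh acw bvn xahk kouw hjtfg
Hunk 2: at line 1 remove [fpn,bqdln,bdqm] add [jtv,rste] -> 12 lines: ertu bpqo jtv rste rdupu piun yfgmh acw bvn xahk kouw hjtfg
Hunk 3: at line 4 remove [piun,yfgmh,acw] add [hcd,pdcct] -> 11 lines: ertu bpqo jtv rste rdupu hcd pdcct bvn xahk kouw hjtfg
Hunk 4: at line 7 remove [bvn,xahk,kouw] add [eox,ywiv] -> 10 lines: ertu bpqo jtv rste rdupu hcd pdcct eox ywiv hjtfg
Hunk 5: at line 2 remove [rste,rdupu] add [lmgsl,oojz] -> 10 lines: ertu bpqo jtv lmgsl oojz hcd pdcct eox ywiv hjtfg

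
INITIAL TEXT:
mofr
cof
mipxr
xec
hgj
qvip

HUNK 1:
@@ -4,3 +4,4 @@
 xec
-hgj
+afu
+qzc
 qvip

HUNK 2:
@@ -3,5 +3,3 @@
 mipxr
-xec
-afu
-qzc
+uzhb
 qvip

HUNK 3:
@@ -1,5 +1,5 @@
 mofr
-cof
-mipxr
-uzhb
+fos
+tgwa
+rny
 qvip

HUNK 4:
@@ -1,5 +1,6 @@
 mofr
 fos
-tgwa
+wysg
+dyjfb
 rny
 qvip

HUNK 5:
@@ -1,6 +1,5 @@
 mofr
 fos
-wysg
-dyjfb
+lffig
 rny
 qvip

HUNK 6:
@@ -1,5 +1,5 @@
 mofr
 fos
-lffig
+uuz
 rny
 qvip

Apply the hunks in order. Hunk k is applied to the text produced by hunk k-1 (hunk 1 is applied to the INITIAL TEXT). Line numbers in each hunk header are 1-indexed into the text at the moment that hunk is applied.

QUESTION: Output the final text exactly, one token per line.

Answer: mofr
fos
uuz
rny
qvip

Derivation:
Hunk 1: at line 4 remove [hgj] add [afu,qzc] -> 7 lines: mofr cof mipxr xec afu qzc qvip
Hunk 2: at line 3 remove [xec,afu,qzc] add [uzhb] -> 5 lines: mofr cof mipxr uzhb qvip
Hunk 3: at line 1 remove [cof,mipxr,uzhb] add [fos,tgwa,rny] -> 5 lines: mofr fos tgwa rny qvip
Hunk 4: at line 1 remove [tgwa] add [wysg,dyjfb] -> 6 lines: mofr fos wysg dyjfb rny qvip
Hunk 5: at line 1 remove [wysg,dyjfb] add [lffig] -> 5 lines: mofr fos lffig rny qvip
Hunk 6: at line 1 remove [lffig] add [uuz] -> 5 lines: mofr fos uuz rny qvip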